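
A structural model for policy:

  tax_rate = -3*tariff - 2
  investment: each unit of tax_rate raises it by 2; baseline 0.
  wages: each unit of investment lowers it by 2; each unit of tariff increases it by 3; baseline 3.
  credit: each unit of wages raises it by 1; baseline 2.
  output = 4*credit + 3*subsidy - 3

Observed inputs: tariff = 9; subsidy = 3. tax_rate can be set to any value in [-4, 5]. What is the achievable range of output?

54 to 198

Intervening on tax_rate fixes its value directly, overriding its dependence on tariff.
Substituting into the wages equation gives wages = -4*tax_rate + 30.
credit becomes -4*tax_rate + 32.
Substituting into the output equation gives output = -16*tax_rate + 134.
Linear in tax_rate, so extremes are at the endpoints: tax_rate = -4 gives output = 198; tax_rate = 5 gives output = 54.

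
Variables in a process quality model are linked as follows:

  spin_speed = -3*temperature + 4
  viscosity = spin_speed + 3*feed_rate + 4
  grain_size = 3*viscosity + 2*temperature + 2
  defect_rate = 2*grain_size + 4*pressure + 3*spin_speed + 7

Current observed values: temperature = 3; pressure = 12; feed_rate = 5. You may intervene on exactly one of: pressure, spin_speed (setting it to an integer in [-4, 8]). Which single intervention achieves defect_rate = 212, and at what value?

set spin_speed = 3

Intervening on pressure: defect_rate = 4*pressure + 92. Reaching 212 requires pressure = 30, outside [-4, 8].
Intervening on spin_speed: with other inputs at their observed values, defect_rate = 9*spin_speed + 185. Solving for 212 gives spin_speed = 3, within [-4, 8].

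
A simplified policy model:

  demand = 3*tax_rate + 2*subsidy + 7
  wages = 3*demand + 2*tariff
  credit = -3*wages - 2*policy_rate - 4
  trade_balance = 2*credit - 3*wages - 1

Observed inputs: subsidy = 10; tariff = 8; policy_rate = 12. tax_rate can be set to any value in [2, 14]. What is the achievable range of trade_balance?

Substituting into the demand equation gives demand = 3*tax_rate + 27.
Substituting into the wages equation gives wages = 9*tax_rate + 97.
So credit = -27*tax_rate - 319.
So trade_balance = -81*tax_rate - 930.
Linear in tax_rate, so extremes are at the endpoints: tax_rate = 2 gives trade_balance = -1092; tax_rate = 14 gives trade_balance = -2064.

-2064 to -1092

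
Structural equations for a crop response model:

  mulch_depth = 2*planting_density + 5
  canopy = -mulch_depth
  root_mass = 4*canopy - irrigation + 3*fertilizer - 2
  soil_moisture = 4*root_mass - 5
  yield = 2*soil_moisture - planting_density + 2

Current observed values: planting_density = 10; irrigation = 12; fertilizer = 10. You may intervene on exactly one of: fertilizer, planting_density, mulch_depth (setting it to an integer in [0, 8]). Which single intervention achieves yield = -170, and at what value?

set planting_density = 2

Intervening on fertilizer: yield = 24*fertilizer - 930. Reaching -170 requires fertilizer = 95/3, not an integer.
Intervening on planting_density: with other inputs at their observed values, yield = -65*planting_density - 40. Solving for -170 gives planting_density = 2, within [0, 8].
Intervening on mulch_depth: yield = -32*mulch_depth + 110. Reaching -170 requires mulch_depth = 35/4, not an integer.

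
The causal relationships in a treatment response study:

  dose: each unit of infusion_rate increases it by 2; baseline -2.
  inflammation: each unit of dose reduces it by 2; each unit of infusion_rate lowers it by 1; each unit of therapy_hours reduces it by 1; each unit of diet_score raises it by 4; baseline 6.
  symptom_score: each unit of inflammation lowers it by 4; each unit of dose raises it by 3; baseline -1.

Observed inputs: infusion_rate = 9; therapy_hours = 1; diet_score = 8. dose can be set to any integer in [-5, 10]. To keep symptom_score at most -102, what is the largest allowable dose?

dose = 1

Intervening on dose fixes its value directly, overriding its dependence on infusion_rate.
Substituting into the inflammation equation gives inflammation = -2*dose + 28.
symptom_score becomes 11*dose - 113.
Require 11*dose - 113 ≤ -102, so dose ≤ 1.
The largest integer in [-5, 10] satisfying this is 1.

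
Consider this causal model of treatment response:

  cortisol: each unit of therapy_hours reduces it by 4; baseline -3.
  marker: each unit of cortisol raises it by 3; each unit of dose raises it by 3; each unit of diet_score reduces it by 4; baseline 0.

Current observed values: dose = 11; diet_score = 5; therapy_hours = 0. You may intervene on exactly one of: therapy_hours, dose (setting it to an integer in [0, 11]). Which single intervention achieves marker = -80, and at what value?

set therapy_hours = 7

Intervening on therapy_hours: with other inputs at their observed values, marker = -12*therapy_hours + 4. Solving for -80 gives therapy_hours = 7, within [0, 11].
Intervening on dose: marker = 3*dose - 29. Reaching -80 requires dose = -17, outside [0, 11].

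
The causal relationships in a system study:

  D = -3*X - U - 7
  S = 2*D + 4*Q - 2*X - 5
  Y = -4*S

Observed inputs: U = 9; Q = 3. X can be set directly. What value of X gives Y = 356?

Substituting into the D equation gives D = -3*X - 16.
This gives S = -8*X - 25.
Substituting into the Y equation gives Y = 32*X + 100.
Solve 32*X + 100 = 356: X = (356 - 100) / 32 = 8.

X = 8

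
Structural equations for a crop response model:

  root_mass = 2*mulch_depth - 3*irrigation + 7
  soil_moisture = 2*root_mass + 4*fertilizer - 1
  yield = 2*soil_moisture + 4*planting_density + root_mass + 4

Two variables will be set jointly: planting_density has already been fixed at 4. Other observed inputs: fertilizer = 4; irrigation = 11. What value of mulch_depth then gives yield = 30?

mulch_depth = 11

With planting_density held at 4:
Substituting into the root_mass equation gives root_mass = 2*mulch_depth - 26.
So soil_moisture = 4*mulch_depth - 37.
This gives yield = 10*mulch_depth - 80.
Solve 10*mulch_depth - 80 = 30: mulch_depth = (30 + 80) / 10 = 11.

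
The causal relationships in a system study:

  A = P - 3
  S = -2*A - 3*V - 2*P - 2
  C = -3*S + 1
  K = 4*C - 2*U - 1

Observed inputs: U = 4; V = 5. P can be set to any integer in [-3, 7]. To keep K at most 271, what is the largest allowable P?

Substituting into the S equation gives S = -4*P - 11.
This gives C = 12*P + 34.
So K = 48*P + 127.
Require 48*P + 127 ≤ 271, so P ≤ 3.
The largest integer in [-3, 7] satisfying this is 3.

P = 3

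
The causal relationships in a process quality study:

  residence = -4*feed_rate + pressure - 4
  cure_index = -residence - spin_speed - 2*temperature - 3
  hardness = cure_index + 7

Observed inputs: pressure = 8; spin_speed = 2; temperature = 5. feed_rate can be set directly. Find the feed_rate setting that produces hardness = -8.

feed_rate = 1

Substituting into the residence equation gives residence = -4*feed_rate + 4.
So cure_index = 4*feed_rate - 19.
Substituting into the hardness equation gives hardness = 4*feed_rate - 12.
Solve 4*feed_rate - 12 = -8: feed_rate = (-8 + 12) / 4 = 1.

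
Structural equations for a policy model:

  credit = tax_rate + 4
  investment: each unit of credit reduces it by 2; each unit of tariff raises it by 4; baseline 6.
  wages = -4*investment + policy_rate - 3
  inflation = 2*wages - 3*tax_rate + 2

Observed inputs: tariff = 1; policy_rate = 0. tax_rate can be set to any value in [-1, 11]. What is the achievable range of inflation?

-33 to 123

Substituting into the investment equation gives investment = -2*tax_rate + 2.
Substituting into the wages equation gives wages = 8*tax_rate - 11.
So inflation = 13*tax_rate - 20.
Linear in tax_rate, so extremes are at the endpoints: tax_rate = -1 gives inflation = -33; tax_rate = 11 gives inflation = 123.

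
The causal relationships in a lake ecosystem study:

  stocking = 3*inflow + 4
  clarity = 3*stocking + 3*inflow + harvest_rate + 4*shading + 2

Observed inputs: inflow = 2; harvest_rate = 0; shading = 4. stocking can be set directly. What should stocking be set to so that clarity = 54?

stocking = 10

Intervening on stocking fixes its value directly, overriding its dependence on inflow.
Substituting into the clarity equation gives clarity = 3*stocking + 24.
Solve 3*stocking + 24 = 54: stocking = (54 - 24) / 3 = 10.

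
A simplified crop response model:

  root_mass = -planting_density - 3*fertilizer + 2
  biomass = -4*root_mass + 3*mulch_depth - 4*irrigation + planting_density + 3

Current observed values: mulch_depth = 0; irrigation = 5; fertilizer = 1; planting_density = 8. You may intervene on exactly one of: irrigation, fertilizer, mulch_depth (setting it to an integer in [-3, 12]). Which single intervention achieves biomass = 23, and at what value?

Intervening on irrigation: with other inputs at their observed values, biomass = -4*irrigation + 47. Solving for 23 gives irrigation = 6, within [-3, 12].
Intervening on fertilizer: biomass = 12*fertilizer + 15. Reaching 23 requires fertilizer = 2/3, not an integer.
Intervening on mulch_depth: biomass = 3*mulch_depth + 27. Reaching 23 requires mulch_depth = -4/3, not an integer.

set irrigation = 6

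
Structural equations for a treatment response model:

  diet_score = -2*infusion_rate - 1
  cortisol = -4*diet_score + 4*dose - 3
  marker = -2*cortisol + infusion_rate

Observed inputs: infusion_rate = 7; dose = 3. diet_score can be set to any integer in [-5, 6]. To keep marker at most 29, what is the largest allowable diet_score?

Intervening on diet_score fixes its value directly, overriding its dependence on infusion_rate.
Substituting into the cortisol equation gives cortisol = -4*diet_score + 9.
marker becomes 8*diet_score - 11.
Require 8*diet_score - 11 ≤ 29, so diet_score ≤ 5.
The largest integer in [-5, 6] satisfying this is 5.

diet_score = 5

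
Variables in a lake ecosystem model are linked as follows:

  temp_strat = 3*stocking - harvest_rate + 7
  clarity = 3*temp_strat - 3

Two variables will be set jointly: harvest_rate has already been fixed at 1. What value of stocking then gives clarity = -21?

stocking = -4

With harvest_rate held at 1:
Substituting into the temp_strat equation gives temp_strat = 3*stocking + 6.
Substituting into the clarity equation gives clarity = 9*stocking + 15.
Solve 9*stocking + 15 = -21: stocking = (-21 - 15) / 9 = -4.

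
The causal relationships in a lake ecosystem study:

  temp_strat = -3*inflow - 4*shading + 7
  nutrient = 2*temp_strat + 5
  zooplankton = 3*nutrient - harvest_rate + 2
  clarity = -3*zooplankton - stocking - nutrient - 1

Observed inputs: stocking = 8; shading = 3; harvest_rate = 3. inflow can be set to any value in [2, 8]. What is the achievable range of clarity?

164 to 524

Substituting into the temp_strat equation gives temp_strat = -3*inflow - 5.
This gives nutrient = -6*inflow - 5.
This gives zooplankton = -18*inflow - 16.
So clarity = 60*inflow + 44.
Linear in inflow, so extremes are at the endpoints: inflow = 2 gives clarity = 164; inflow = 8 gives clarity = 524.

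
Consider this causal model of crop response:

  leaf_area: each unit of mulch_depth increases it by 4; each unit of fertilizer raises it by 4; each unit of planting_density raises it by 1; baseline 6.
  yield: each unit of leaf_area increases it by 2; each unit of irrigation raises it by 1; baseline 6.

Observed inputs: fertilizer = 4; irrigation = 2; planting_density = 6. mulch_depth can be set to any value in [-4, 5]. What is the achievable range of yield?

Substituting into the leaf_area equation gives leaf_area = 4*mulch_depth + 28.
Substituting into the yield equation gives yield = 8*mulch_depth + 64.
Linear in mulch_depth, so extremes are at the endpoints: mulch_depth = -4 gives yield = 32; mulch_depth = 5 gives yield = 104.

32 to 104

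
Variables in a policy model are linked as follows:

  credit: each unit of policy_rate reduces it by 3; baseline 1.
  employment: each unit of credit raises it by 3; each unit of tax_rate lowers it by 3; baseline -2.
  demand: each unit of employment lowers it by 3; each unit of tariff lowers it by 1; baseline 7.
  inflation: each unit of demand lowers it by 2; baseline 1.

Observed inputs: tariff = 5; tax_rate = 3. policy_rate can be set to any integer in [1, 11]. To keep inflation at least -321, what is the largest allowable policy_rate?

policy_rate = 5

Substituting into the employment equation gives employment = -9*policy_rate - 8.
Substituting into the demand equation gives demand = 27*policy_rate + 26.
Substituting into the inflation equation gives inflation = -54*policy_rate - 51.
Require -54*policy_rate - 51 ≥ -321, so policy_rate ≤ 5.
The largest integer in [1, 11] satisfying this is 5.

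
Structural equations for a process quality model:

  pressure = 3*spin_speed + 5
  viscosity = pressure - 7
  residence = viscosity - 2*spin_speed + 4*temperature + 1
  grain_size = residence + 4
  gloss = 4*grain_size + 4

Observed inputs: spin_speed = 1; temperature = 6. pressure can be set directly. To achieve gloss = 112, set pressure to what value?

pressure = 7

Intervening on pressure fixes its value directly, overriding its dependence on spin_speed.
Substituting into the residence equation gives residence = pressure + 16.
So grain_size = pressure + 20.
Substituting into the gloss equation gives gloss = 4*pressure + 84.
Solve 4*pressure + 84 = 112: pressure = (112 - 84) / 4 = 7.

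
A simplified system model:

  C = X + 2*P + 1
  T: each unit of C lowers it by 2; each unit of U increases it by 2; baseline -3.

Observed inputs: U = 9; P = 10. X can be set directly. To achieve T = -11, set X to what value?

X = -8

Substituting into the C equation gives C = X + 21.
Substituting into the T equation gives T = -2*X - 27.
Solve -2*X - 27 = -11: X = (-11 + 27) / -2 = -8.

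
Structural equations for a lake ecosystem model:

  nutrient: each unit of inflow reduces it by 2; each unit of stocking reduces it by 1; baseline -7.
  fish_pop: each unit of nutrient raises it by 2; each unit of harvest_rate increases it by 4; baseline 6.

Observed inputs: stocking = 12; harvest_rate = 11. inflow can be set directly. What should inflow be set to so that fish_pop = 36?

Substituting into the nutrient equation gives nutrient = -2*inflow - 19.
Substituting into the fish_pop equation gives fish_pop = -4*inflow + 12.
Solve -4*inflow + 12 = 36: inflow = (36 - 12) / -4 = -6.

inflow = -6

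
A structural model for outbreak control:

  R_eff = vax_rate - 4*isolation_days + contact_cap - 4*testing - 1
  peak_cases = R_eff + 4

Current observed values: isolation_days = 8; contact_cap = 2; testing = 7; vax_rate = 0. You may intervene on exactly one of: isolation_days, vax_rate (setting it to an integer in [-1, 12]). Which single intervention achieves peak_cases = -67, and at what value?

Intervening on isolation_days: with other inputs at their observed values, peak_cases = -4*isolation_days - 23. Solving for -67 gives isolation_days = 11, within [-1, 12].
Intervening on vax_rate: peak_cases = vax_rate - 55. Reaching -67 requires vax_rate = -12, outside [-1, 12].

set isolation_days = 11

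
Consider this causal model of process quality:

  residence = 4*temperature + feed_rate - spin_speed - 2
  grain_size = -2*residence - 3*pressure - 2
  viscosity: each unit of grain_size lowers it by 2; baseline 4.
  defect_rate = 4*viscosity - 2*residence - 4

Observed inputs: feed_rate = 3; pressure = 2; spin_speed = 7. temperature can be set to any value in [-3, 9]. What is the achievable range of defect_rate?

-176 to 496

Substituting into the residence equation gives residence = 4*temperature - 6.
Substituting into the grain_size equation gives grain_size = -8*temperature + 4.
Substituting into the viscosity equation gives viscosity = 16*temperature - 4.
defect_rate becomes 56*temperature - 8.
Linear in temperature, so extremes are at the endpoints: temperature = -3 gives defect_rate = -176; temperature = 9 gives defect_rate = 496.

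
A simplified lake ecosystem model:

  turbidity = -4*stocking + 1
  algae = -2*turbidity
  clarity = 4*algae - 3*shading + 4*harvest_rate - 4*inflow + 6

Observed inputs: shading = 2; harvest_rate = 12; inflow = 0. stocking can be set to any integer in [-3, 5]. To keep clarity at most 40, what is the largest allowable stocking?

stocking = 0

Substituting into the algae equation gives algae = 8*stocking - 2.
This gives clarity = 32*stocking + 40.
Require 32*stocking + 40 ≤ 40, so stocking ≤ 0.
The largest integer in [-3, 5] satisfying this is 0.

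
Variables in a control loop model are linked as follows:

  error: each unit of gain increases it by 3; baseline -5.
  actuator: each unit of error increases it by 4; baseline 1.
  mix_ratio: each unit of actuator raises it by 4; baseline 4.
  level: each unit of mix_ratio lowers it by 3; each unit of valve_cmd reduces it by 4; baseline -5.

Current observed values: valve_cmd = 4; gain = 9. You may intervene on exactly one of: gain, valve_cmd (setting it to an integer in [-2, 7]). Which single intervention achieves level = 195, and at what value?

set gain = 0

Intervening on gain: with other inputs at their observed values, level = -144*gain + 195. Solving for 195 gives gain = 0, within [-2, 7].
Intervening on valve_cmd: level = -4*valve_cmd - 1085. Reaching 195 requires valve_cmd = -320, outside [-2, 7].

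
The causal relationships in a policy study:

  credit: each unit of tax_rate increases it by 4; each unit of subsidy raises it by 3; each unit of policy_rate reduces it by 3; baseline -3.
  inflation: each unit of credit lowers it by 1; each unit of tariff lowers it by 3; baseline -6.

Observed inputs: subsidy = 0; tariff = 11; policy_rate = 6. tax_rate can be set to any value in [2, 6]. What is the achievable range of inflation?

-42 to -26

Substituting into the credit equation gives credit = 4*tax_rate - 21.
Substituting into the inflation equation gives inflation = -4*tax_rate - 18.
Linear in tax_rate, so extremes are at the endpoints: tax_rate = 2 gives inflation = -26; tax_rate = 6 gives inflation = -42.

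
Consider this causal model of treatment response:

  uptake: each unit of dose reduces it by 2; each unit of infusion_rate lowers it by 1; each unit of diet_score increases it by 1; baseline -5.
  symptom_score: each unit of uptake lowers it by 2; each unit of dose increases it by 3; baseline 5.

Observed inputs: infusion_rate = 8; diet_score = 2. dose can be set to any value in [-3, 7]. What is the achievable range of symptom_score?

Substituting into the uptake equation gives uptake = -2*dose - 11.
Substituting into the symptom_score equation gives symptom_score = 7*dose + 27.
Linear in dose, so extremes are at the endpoints: dose = -3 gives symptom_score = 6; dose = 7 gives symptom_score = 76.

6 to 76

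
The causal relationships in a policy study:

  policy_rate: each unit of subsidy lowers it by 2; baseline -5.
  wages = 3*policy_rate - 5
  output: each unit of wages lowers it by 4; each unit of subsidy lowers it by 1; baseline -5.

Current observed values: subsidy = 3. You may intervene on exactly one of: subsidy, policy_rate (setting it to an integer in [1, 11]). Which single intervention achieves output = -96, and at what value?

Intervening on subsidy: output = 23*subsidy + 75. Reaching -96 requires subsidy = -171/23, not an integer.
Intervening on policy_rate: with other inputs at their observed values, output = -12*policy_rate + 12. Solving for -96 gives policy_rate = 9, within [1, 11].

set policy_rate = 9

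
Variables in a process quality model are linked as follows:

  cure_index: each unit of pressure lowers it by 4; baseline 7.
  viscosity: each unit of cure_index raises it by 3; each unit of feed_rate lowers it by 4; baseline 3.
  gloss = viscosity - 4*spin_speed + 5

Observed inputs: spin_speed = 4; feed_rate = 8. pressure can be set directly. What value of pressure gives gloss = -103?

Substituting into the viscosity equation gives viscosity = -12*pressure - 8.
gloss becomes -12*pressure - 19.
Solve -12*pressure - 19 = -103: pressure = (-103 + 19) / -12 = 7.

pressure = 7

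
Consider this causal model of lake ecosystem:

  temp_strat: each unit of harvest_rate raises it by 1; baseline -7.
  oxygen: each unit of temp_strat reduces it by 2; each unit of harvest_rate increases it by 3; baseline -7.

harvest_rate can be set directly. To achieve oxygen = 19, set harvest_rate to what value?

Substituting into the oxygen equation gives oxygen = harvest_rate + 7.
Solve harvest_rate + 7 = 19: harvest_rate = (19 - 7) / 1 = 12.

harvest_rate = 12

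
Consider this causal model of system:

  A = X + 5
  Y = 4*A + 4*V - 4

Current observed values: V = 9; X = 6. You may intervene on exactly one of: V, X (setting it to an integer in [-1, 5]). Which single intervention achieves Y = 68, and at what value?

Intervening on V: Y = 4*V + 40. Reaching 68 requires V = 7, outside [-1, 5].
Intervening on X: with other inputs at their observed values, Y = 4*X + 52. Solving for 68 gives X = 4, within [-1, 5].

set X = 4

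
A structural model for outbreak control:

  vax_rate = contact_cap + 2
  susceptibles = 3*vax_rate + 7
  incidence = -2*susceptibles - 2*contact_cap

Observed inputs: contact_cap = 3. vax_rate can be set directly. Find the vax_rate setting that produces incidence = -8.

Intervening on vax_rate fixes its value directly, overriding its dependence on contact_cap.
Substituting into the incidence equation gives incidence = -6*vax_rate - 20.
Solve -6*vax_rate - 20 = -8: vax_rate = (-8 + 20) / -6 = -2.

vax_rate = -2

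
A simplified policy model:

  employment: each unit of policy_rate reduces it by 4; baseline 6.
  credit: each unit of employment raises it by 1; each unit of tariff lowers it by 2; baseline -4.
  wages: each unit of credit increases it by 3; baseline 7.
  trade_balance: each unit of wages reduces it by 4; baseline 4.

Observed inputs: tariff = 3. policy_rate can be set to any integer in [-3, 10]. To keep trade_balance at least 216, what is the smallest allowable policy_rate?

policy_rate = 4

Substituting into the credit equation gives credit = -4*policy_rate - 4.
Substituting into the wages equation gives wages = -12*policy_rate - 5.
Substituting into the trade_balance equation gives trade_balance = 48*policy_rate + 24.
Require 48*policy_rate + 24 ≥ 216, so policy_rate ≥ 4.
The smallest integer in [-3, 10] satisfying this is 4.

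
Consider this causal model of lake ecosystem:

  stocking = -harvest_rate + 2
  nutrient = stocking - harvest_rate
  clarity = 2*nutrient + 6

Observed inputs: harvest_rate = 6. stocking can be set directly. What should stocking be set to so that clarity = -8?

Intervening on stocking fixes its value directly, overriding its dependence on harvest_rate.
Substituting into the nutrient equation gives nutrient = stocking - 6.
Substituting into the clarity equation gives clarity = 2*stocking - 6.
Solve 2*stocking - 6 = -8: stocking = (-8 + 6) / 2 = -1.

stocking = -1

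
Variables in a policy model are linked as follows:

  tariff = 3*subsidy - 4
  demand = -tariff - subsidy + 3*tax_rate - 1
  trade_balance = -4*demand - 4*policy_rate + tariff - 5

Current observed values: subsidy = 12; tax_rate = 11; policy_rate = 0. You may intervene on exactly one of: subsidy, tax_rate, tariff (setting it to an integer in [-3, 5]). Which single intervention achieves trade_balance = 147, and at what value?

set tax_rate = 5

Intervening on subsidy: trade_balance = 19*subsidy - 153. Reaching 147 requires subsidy = 300/19, not an integer.
Intervening on tax_rate: with other inputs at their observed values, trade_balance = -12*tax_rate + 207. Solving for 147 gives tax_rate = 5, within [-3, 5].
Intervening on tariff: trade_balance = 5*tariff - 85. Reaching 147 requires tariff = 232/5, not an integer.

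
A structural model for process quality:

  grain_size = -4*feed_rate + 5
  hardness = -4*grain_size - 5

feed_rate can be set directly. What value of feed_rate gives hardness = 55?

Substituting into the hardness equation gives hardness = 16*feed_rate - 25.
Solve 16*feed_rate - 25 = 55: feed_rate = (55 + 25) / 16 = 5.

feed_rate = 5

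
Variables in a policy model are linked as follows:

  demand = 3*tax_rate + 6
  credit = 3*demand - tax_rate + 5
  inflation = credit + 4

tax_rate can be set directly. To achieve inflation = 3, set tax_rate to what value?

tax_rate = -3

Substituting into the credit equation gives credit = 8*tax_rate + 23.
inflation becomes 8*tax_rate + 27.
Solve 8*tax_rate + 27 = 3: tax_rate = (3 - 27) / 8 = -3.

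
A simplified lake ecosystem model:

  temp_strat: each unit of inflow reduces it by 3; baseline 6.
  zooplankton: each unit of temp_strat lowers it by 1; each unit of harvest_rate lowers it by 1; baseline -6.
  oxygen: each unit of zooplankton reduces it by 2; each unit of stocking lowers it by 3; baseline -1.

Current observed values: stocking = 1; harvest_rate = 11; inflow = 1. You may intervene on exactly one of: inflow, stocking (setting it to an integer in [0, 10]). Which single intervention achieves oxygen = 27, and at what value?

Intervening on inflow: oxygen = -6*inflow + 42. Reaching 27 requires inflow = 5/2, not an integer.
Intervening on stocking: with other inputs at their observed values, oxygen = -3*stocking + 39. Solving for 27 gives stocking = 4, within [0, 10].

set stocking = 4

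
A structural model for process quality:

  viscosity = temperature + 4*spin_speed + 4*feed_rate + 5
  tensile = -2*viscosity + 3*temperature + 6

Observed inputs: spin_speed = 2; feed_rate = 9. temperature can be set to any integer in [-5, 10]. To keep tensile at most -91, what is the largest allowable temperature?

Substituting into the viscosity equation gives viscosity = temperature + 49.
This gives tensile = temperature - 92.
Require temperature - 92 ≤ -91, so temperature ≤ 1.
The largest integer in [-5, 10] satisfying this is 1.

temperature = 1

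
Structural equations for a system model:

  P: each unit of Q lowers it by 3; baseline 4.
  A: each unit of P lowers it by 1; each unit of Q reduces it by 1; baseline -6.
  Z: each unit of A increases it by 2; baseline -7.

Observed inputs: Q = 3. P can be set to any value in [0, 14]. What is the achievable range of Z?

-53 to -25

Intervening on P fixes its value directly, overriding its dependence on Q.
Substituting into the A equation gives A = -P - 9.
Substituting into the Z equation gives Z = -2*P - 25.
Linear in P, so extremes are at the endpoints: P = 0 gives Z = -25; P = 14 gives Z = -53.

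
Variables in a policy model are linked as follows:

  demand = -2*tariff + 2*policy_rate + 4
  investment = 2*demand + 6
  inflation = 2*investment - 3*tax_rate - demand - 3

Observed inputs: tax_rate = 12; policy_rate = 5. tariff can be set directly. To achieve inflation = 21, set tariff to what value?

tariff = -1

Substituting into the demand equation gives demand = -2*tariff + 14.
This gives investment = -4*tariff + 34.
Substituting into the inflation equation gives inflation = -6*tariff + 15.
Solve -6*tariff + 15 = 21: tariff = (21 - 15) / -6 = -1.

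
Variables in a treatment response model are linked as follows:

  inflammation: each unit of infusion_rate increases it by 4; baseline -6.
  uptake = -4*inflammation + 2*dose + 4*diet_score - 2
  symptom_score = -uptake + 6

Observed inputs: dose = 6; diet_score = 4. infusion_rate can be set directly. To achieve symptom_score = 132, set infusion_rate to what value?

infusion_rate = 11

Substituting into the uptake equation gives uptake = -16*infusion_rate + 50.
This gives symptom_score = 16*infusion_rate - 44.
Solve 16*infusion_rate - 44 = 132: infusion_rate = (132 + 44) / 16 = 11.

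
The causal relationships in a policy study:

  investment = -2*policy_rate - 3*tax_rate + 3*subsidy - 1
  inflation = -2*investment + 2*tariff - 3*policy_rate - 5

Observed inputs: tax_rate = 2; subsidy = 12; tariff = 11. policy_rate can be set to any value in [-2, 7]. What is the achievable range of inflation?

-43 to -34

Substituting into the investment equation gives investment = -2*policy_rate + 29.
inflation becomes policy_rate - 41.
Linear in policy_rate, so extremes are at the endpoints: policy_rate = -2 gives inflation = -43; policy_rate = 7 gives inflation = -34.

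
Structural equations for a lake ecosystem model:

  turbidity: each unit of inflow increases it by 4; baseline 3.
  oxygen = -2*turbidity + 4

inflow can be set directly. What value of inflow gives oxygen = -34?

inflow = 4

Substituting into the oxygen equation gives oxygen = -8*inflow - 2.
Solve -8*inflow - 2 = -34: inflow = (-34 + 2) / -8 = 4.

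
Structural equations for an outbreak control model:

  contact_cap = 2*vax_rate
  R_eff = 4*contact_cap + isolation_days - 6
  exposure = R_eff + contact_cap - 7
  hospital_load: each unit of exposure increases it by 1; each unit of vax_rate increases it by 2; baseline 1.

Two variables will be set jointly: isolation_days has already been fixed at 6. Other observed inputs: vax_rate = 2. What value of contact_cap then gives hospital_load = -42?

contact_cap = -8

With isolation_days held at 6:
Intervening on contact_cap fixes its value directly, overriding its dependence on vax_rate.
Substituting into the R_eff equation gives R_eff = 4*contact_cap.
Substituting into the exposure equation gives exposure = 5*contact_cap - 7.
Substituting into the hospital_load equation gives hospital_load = 5*contact_cap - 2.
Solve 5*contact_cap - 2 = -42: contact_cap = (-42 + 2) / 5 = -8.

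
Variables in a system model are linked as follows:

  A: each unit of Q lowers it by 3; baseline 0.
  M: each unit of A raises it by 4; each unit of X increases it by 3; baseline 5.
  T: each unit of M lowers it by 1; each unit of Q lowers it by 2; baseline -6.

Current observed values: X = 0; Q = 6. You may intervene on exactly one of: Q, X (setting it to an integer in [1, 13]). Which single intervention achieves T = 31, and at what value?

Intervening on Q: T = 10*Q - 11. Reaching 31 requires Q = 21/5, not an integer.
Intervening on X: with other inputs at their observed values, T = -3*X + 49. Solving for 31 gives X = 6, within [1, 13].

set X = 6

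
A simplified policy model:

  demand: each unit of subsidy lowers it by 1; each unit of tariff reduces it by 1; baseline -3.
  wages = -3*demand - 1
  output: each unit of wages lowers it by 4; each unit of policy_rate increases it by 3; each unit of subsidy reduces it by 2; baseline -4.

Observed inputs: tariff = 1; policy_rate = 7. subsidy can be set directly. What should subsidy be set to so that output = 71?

Substituting into the demand equation gives demand = -subsidy - 4.
Substituting into the wages equation gives wages = 3*subsidy + 11.
output becomes -14*subsidy - 27.
Solve -14*subsidy - 27 = 71: subsidy = (71 + 27) / -14 = -7.

subsidy = -7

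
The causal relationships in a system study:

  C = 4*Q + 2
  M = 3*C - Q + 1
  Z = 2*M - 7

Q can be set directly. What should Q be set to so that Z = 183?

Q = 8

Substituting into the M equation gives M = 11*Q + 7.
Z becomes 22*Q + 7.
Solve 22*Q + 7 = 183: Q = (183 - 7) / 22 = 8.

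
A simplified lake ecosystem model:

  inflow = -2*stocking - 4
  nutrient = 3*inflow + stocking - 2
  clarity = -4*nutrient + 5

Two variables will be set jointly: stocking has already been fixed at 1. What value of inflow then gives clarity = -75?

With stocking held at 1:
Intervening on inflow fixes its value directly, overriding its dependence on stocking.
Substituting into the nutrient equation gives nutrient = 3*inflow - 1.
So clarity = -12*inflow + 9.
Solve -12*inflow + 9 = -75: inflow = (-75 - 9) / -12 = 7.

inflow = 7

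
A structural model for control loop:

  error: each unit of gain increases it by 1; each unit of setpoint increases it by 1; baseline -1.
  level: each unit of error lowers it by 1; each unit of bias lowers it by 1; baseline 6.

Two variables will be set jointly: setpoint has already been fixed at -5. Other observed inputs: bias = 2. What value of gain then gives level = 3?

With setpoint held at -5:
Substituting into the error equation gives error = gain - 6.
Substituting into the level equation gives level = -gain + 10.
Solve -gain + 10 = 3: gain = (3 - 10) / -1 = 7.

gain = 7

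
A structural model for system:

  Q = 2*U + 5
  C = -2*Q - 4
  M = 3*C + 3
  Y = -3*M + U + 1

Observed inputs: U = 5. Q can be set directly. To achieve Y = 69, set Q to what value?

Q = 2

Intervening on Q fixes its value directly, overriding its dependence on U.
Substituting into the M equation gives M = -6*Q - 9.
Substituting into the Y equation gives Y = 18*Q + 33.
Solve 18*Q + 33 = 69: Q = (69 - 33) / 18 = 2.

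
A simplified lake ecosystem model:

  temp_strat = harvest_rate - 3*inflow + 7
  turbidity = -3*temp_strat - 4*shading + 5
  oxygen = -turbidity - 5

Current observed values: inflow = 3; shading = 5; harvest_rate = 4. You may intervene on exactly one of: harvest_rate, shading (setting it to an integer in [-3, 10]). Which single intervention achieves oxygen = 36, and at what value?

set shading = 10

Intervening on harvest_rate: oxygen = 3*harvest_rate + 4. Reaching 36 requires harvest_rate = 32/3, not an integer.
Intervening on shading: with other inputs at their observed values, oxygen = 4*shading - 4. Solving for 36 gives shading = 10, within [-3, 10].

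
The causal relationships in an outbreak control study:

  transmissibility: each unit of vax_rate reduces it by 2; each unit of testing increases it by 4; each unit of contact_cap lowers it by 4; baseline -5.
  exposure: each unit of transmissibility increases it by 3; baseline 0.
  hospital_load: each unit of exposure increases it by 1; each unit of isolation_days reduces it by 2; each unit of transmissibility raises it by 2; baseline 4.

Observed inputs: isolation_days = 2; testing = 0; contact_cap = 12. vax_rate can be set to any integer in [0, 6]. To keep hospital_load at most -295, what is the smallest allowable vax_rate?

vax_rate = 3

Substituting into the transmissibility equation gives transmissibility = -2*vax_rate - 53.
Substituting into the exposure equation gives exposure = -6*vax_rate - 159.
Substituting into the hospital_load equation gives hospital_load = -10*vax_rate - 265.
Require -10*vax_rate - 265 ≤ -295, so vax_rate ≥ 3.
The smallest integer in [0, 6] satisfying this is 3.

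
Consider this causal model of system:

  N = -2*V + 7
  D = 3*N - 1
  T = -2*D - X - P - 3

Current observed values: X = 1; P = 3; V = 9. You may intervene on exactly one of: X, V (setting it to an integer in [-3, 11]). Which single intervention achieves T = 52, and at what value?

set X = 10

Intervening on X: with other inputs at their observed values, T = -X + 62. Solving for 52 gives X = 10, within [-3, 11].
Intervening on V: T = 12*V - 47. Reaching 52 requires V = 33/4, not an integer.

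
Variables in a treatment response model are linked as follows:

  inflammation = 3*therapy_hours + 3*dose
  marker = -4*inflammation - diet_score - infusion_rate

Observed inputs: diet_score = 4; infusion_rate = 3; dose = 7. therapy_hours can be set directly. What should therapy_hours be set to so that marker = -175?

therapy_hours = 7

Substituting into the inflammation equation gives inflammation = 3*therapy_hours + 21.
Substituting into the marker equation gives marker = -12*therapy_hours - 91.
Solve -12*therapy_hours - 91 = -175: therapy_hours = (-175 + 91) / -12 = 7.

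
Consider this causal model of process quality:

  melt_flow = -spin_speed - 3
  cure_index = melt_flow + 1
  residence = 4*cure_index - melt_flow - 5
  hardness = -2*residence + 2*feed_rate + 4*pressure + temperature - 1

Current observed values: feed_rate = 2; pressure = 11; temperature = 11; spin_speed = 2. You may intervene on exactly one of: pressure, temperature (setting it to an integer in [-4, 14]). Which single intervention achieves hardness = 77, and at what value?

Intervening on pressure: hardness = 4*pressure + 46. Reaching 77 requires pressure = 31/4, not an integer.
Intervening on temperature: with other inputs at their observed values, hardness = temperature + 79. Solving for 77 gives temperature = -2, within [-4, 14].

set temperature = -2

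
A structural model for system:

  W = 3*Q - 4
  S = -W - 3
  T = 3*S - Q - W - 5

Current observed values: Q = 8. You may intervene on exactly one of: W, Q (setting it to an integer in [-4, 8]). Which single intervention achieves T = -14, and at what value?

Intervening on W: with other inputs at their observed values, T = -4*W - 22. Solving for -14 gives W = -2, within [-4, 8].
Intervening on Q: T = -13*Q + 2. Reaching -14 requires Q = 16/13, not an integer.

set W = -2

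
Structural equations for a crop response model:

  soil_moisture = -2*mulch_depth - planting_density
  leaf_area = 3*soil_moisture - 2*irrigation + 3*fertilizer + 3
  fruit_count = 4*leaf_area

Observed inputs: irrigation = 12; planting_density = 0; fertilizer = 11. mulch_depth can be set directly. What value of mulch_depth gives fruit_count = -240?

mulch_depth = 12

Substituting into the soil_moisture equation gives soil_moisture = -2*mulch_depth.
Substituting into the leaf_area equation gives leaf_area = -6*mulch_depth + 12.
fruit_count becomes -24*mulch_depth + 48.
Solve -24*mulch_depth + 48 = -240: mulch_depth = (-240 - 48) / -24 = 12.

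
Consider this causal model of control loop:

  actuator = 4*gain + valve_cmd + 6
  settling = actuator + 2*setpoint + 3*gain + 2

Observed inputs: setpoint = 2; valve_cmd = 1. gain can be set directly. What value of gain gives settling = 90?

Substituting into the actuator equation gives actuator = 4*gain + 7.
So settling = 7*gain + 13.
Solve 7*gain + 13 = 90: gain = (90 - 13) / 7 = 11.

gain = 11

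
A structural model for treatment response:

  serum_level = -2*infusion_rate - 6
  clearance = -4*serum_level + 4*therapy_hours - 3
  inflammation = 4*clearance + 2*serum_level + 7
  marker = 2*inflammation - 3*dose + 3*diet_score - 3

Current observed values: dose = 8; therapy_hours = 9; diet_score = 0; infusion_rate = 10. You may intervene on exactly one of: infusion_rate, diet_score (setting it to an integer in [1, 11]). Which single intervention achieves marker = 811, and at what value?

set infusion_rate = 7

Intervening on infusion_rate: with other inputs at their observed values, marker = 56*infusion_rate + 419. Solving for 811 gives infusion_rate = 7, within [1, 11].
Intervening on diet_score: marker = 3*diet_score + 979. Reaching 811 requires diet_score = -56, outside [1, 11].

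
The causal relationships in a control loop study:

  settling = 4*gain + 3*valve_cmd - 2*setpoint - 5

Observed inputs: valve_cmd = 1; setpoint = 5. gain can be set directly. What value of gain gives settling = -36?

Substituting into the settling equation gives settling = 4*gain - 12.
Solve 4*gain - 12 = -36: gain = (-36 + 12) / 4 = -6.

gain = -6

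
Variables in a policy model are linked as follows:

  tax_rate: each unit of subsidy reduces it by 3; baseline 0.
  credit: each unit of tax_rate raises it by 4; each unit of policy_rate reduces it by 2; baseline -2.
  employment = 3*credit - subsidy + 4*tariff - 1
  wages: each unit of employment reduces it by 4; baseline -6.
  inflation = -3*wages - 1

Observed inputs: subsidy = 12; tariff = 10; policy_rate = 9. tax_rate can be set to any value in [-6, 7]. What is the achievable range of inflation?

Intervening on tax_rate fixes its value directly, overriding its dependence on subsidy.
Substituting into the credit equation gives credit = 4*tax_rate - 20.
Substituting into the employment equation gives employment = 12*tax_rate - 33.
Substituting into the wages equation gives wages = -48*tax_rate + 126.
Substituting into the inflation equation gives inflation = 144*tax_rate - 379.
Linear in tax_rate, so extremes are at the endpoints: tax_rate = -6 gives inflation = -1243; tax_rate = 7 gives inflation = 629.

-1243 to 629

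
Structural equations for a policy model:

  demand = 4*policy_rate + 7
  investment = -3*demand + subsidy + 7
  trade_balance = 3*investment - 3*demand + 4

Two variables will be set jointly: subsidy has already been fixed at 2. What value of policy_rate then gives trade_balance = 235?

With subsidy held at 2:
Substituting into the investment equation gives investment = -12*policy_rate - 12.
trade_balance becomes -48*policy_rate - 53.
Solve -48*policy_rate - 53 = 235: policy_rate = (235 + 53) / -48 = -6.

policy_rate = -6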